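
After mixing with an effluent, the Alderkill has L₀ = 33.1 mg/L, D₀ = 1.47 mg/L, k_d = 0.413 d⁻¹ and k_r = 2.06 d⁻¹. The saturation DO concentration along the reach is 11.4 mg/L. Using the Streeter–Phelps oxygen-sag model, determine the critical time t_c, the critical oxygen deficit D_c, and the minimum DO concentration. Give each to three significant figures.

t_c ≈ 0.857 d; D_c ≈ 4.66 mg/L; min DO ≈ 6.74 mg/L

At the critical point dD/dt = 0, so k_d L₀ e^(−k_d t) = k_r D. Substituting D(t) from the Streeter–Phelps equation and solving for t gives
t_c = ln[(k_r/k_d)(1 − D₀(k_r−k_d)/(k_d L₀))] / (k_r−k_d).
Here k_r−k_d = 1.647 d⁻¹ and 1 − D₀(k_r−k_d)/(k_d L₀) = 1 − 1.47×1.647/(0.413×33.1) = 0.8229, so
t_c = ln(4.988 × 0.8229) / 1.647 = 1.412 / 1.647 = 0.8574 d.
D_c = (k_d/k_r) L₀ e^(−k_d t_c) = (0.413/2.06) × 33.1 × e^(−0.413×0.8574) = 0.2005 × 33.1 × 0.7018 = 4.657 mg/L.
Minimum DO = C_s − D_c = 11.4 − 4.657 = 6.743 mg/L.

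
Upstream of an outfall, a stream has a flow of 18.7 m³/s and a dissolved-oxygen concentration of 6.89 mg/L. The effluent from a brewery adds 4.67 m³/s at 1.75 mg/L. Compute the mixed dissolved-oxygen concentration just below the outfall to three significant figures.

5.86 mg/L

Flow-weighted mixing: C = (Q_r C_r + Q_w C_w)/(Q_r + Q_w)
= (18.7×6.89 + 4.67×1.75)/(18.7 + 4.67) = 137.0/23.37 = 5.863 mg/L.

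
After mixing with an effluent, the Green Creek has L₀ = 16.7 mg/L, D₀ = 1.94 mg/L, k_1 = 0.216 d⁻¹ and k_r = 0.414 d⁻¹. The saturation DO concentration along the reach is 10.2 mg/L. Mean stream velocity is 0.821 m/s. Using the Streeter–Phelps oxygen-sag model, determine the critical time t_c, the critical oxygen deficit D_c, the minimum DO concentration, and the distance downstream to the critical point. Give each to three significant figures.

t_c ≈ 2.72 d; D_c ≈ 4.84 mg/L; min DO ≈ 5.36 mg/L; x_c ≈ 193 km

With k_r/k_1 = 1.917 and 1 − D₀(k_r−k_1)/(k_1 L₀) = 0.8935,
t_c = ln(1.917 × 0.8935) / (0.414 − 0.216) = ln(1.713) / 0.1980 = 0.5380/0.1980 = 2.717 d.
L(t_c) = L₀ e^(−k_1 t_c) = 16.7 × 0.5560 = 9.286 mg/L, and at the critical point k_r D_c = k_1 L, so D_c = (0.216/0.414) × 9.286 = 4.845 mg/L.
Minimum DO = C_s − D_c = 10.2 − 4.845 = 5.355 mg/L.
x_c = v t_c = 0.821 m/s × 2.717 d × 86400 s/d = 192700 m ≈ 193 km.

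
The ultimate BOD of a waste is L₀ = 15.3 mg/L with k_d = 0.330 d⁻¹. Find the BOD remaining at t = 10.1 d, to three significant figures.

L ≈ 0.546 mg/L

L_t = L₀ e^(−k_d t) = 15.3 × e^(−0.330×10.1) = 15.3 × 0.03569 = 0.5460 mg/L.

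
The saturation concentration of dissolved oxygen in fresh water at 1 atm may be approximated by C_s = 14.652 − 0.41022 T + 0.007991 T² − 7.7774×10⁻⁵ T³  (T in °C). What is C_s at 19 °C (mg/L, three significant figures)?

C_s ≈ 9.21 mg/L

C_s = 14.652 − 0.41022×19 + 0.007991×19² − 7.7774×10⁻⁵×19³ = 9.209 mg/L.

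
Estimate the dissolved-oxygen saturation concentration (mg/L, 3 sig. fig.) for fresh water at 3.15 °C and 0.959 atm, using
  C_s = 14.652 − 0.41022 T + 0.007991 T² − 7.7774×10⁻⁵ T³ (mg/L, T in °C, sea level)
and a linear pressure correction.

At sea level: C_s = 14.652 − 0.41022×3.15 + 0.007991×3.15² − 7.7774×10⁻⁵×3.15³ = 13.44 mg/L.
Pressure correction: C_s' = 13.44 × 0.959 = 12.89 mg/L.

C_s ≈ 12.9 mg/L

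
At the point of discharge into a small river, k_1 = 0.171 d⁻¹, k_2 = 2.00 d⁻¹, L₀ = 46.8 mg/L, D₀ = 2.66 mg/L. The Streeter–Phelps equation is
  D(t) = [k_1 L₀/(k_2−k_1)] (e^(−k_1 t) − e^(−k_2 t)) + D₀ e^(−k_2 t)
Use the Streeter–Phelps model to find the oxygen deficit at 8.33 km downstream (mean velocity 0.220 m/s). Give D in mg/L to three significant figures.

Travel time t = x/v = 8.33 km / (0.220 m/s) = 8330 m / 0.220 m/s = 37860 s = 0.4382 d.
k_1 L₀/(k_2−k_1) = 0.171×46.8/(2.00−0.171) = 8.003/1.829 = 4.376 mg/L.
e^(−k_1 t) = e^(−0.171×0.4382) = 0.9278; e^(−k_2 t) = e^(−2.00×0.4382) = 0.4162.
D = 4.376 × (0.9278 − 0.4162) + 2.66 × 0.4162 = 2.238 + 1.107 = 3.346 mg/L.

D ≈ 3.35 mg/L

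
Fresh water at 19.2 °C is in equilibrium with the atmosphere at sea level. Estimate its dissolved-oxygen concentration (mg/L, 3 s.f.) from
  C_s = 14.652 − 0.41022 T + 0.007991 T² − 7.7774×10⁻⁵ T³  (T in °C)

C_s ≈ 9.17 mg/L

C_s = 14.652 − 0.41022×19.2 + 0.007991×19.2² − 7.7774×10⁻⁵×19.2³ = 9.171 mg/L.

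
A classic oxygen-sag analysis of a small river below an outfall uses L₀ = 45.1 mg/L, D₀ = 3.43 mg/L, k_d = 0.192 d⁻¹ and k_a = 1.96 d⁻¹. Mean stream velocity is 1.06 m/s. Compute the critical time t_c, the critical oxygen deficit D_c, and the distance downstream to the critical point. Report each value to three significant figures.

With k_a/k_d = 10.21 and 1 − D₀(k_a−k_d)/(k_d L₀) = 0.2997,
t_c = ln(10.21 × 0.2997) / (1.96 − 0.192) = ln(3.059) / 1.768 = 1.118/1.768 = 0.6324 d.
D_c = (k_d/k_a) L₀ e^(−k_d t_c) = (0.192/1.96) × 45.1 × e^(−0.192×0.6324) = 0.09796 × 45.1 × 0.8857 = 3.913 mg/L.
x_c = v t_c = 1.06 m/s × 0.6324 d × 86400 s/d = 57920 m ≈ 57.9 km.

t_c ≈ 0.632 d; D_c ≈ 3.91 mg/L; x_c ≈ 57.9 km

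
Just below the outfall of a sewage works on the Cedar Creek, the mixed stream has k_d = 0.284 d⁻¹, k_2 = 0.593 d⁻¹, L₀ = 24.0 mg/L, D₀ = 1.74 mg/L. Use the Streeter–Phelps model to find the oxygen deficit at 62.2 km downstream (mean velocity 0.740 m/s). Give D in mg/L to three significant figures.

Travel time t = x/v = 62.2 km / (0.740 m/s) = 62200 m / 0.740 m/s = 84050 s = 0.9728 d.
k_d L₀/(k_2−k_d) = 0.284×24.0/(0.593−0.284) = 6.816/0.3090 = 22.06 mg/L.
e^(−k_d t) = e^(−0.284×0.9728) = 0.7586; e^(−k_2 t) = e^(−0.593×0.9728) = 0.5616.
D = 22.06 × (0.7586 − 0.5616) + 1.74 × 0.5616 = 4.345 + 0.9772 = 5.322 mg/L.

D ≈ 5.32 mg/L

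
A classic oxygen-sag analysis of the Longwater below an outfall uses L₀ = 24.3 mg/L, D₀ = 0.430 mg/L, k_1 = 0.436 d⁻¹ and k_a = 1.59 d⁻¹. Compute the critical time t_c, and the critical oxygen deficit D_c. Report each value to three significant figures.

t_c = [1/(k_a−k_1)] ln[(k_a/k_1)(1 − D₀(k_a−k_1)/(k_1 L₀))]
= [1/(1.59−0.436)] ln[(1.59/0.436)(1 − 0.430×1.154/(0.436×24.3))]
= (1/1.154) ln[3.647 × 0.9532] = 0.8666 × ln(3.476) = 0.8666 × 1.246 = 1.080 d.
L(t_c) = L₀ e^(−k_1 t_c) = 24.3 × 0.6246 = 15.18 mg/L, and at the critical point k_a D_c = k_1 L, so D_c = (0.436/1.59) × 15.18 = 4.162 mg/L.

t_c ≈ 1.08 d; D_c ≈ 4.16 mg/L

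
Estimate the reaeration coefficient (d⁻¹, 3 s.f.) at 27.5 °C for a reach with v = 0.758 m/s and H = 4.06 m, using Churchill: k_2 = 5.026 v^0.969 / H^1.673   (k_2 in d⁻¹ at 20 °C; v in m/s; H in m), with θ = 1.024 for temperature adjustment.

k_2(20) = 5.026 × 0.758^0.969 / 4.06^1.673 = 5.026 × 0.7645 / 10.42 = 0.3686 d⁻¹.
k_2(27.5) = 0.3686 × 1.024^(27.5−20) = 0.3686 × 1.195 = 0.4404 d⁻¹.

k_2 ≈ 0.440 d⁻¹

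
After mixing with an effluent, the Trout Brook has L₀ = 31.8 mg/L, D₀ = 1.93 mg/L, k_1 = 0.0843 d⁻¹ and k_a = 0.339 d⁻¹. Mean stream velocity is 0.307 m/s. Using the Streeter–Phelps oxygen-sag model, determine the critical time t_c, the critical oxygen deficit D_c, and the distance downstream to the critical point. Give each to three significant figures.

t_c = [1/(k_a−k_1)] ln[(k_a/k_1)(1 − D₀(k_a−k_1)/(k_1 L₀))]
= [1/(0.339−0.0843)] ln[(0.339/0.0843)(1 − 1.93×0.2547/(0.0843×31.8))]
= (1/0.2547) ln[4.021 × 0.8166] = 3.926 × ln(3.284) = 3.926 × 1.189 = 4.668 d.
D_c = (k_1/k_a) L₀ e^(−k_1 t_c) = (0.0843/0.339) × 31.8 × e^(−0.0843×4.668) = 0.2487 × 31.8 × 0.6747 = 5.335 mg/L.
x_c = v t_c = 0.307 m/s × 4.668 d × 86400 s/d = 123800 m ≈ 124 km.

t_c ≈ 4.67 d; D_c ≈ 5.34 mg/L; x_c ≈ 124 km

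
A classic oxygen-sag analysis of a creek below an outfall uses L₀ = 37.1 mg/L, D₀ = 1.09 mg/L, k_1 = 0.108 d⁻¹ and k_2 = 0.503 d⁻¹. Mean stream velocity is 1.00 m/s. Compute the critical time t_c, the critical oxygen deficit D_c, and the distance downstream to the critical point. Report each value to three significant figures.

t_c ≈ 3.61 d; D_c ≈ 5.40 mg/L; x_c ≈ 312 km

With k_2/k_1 = 4.657 and 1 − D₀(k_2−k_1)/(k_1 L₀) = 0.8925,
t_c = ln(4.657 × 0.8925) / (0.503 − 0.108) = ln(4.157) / 0.3950 = 1.425/0.3950 = 3.607 d.
D_c = (k_1/k_2) L₀ e^(−k_1 t_c) = (0.108/0.503) × 37.1 × e^(−0.108×3.607) = 0.2147 × 37.1 × 0.6774 = 5.396 mg/L.
x_c = v t_c = 1.00 m/s × 3.607 d × 86400 s/d = 311600 m ≈ 312 km.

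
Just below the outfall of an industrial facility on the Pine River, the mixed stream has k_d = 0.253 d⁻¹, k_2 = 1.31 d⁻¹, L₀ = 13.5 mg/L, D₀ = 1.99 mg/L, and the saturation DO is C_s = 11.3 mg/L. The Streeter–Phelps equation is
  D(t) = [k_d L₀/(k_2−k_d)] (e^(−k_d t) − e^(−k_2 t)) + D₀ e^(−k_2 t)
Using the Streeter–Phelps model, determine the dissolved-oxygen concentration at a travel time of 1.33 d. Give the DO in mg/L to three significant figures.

k_d L₀/(k_2−k_d) = 0.253×13.5/(1.31−0.253) = 3.416/1.057 = 3.231 mg/L.
e^(−k_d t) = e^(−0.253×1.330) = 0.7143; e^(−k_2 t) = e^(−1.31×1.330) = 0.1751.
D = 3.231 × (0.7143 − 0.1751) + 1.99 × 0.1751 = 1.742 + 0.3485 = 2.091 mg/L.
DO = C_s − D = 11.3 − 2.091 = 9.209 mg/L.

DO ≈ 9.21 mg/L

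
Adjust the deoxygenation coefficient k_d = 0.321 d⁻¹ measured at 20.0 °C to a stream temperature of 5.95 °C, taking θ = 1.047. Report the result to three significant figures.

k_d(T₂) = k_d(T₁) · θ^(T₂−T₁) = 0.321 × 1.047^(5.95−20.0)
= 0.321 × 1.047^-14.1 = 0.321 × 0.5245 = 0.1684 d⁻¹.

k_d ≈ 0.168 d⁻¹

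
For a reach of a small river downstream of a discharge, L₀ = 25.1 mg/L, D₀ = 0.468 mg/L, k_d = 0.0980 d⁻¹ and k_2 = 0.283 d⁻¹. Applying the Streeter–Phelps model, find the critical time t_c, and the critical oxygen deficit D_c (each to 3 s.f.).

t_c ≈ 5.54 d; D_c ≈ 5.05 mg/L

At the critical point dD/dt = 0, so k_d L₀ e^(−k_d t) = k_2 D. Substituting D(t) from the Streeter–Phelps equation and solving for t gives
t_c = ln[(k_2/k_d)(1 − D₀(k_2−k_d)/(k_d L₀))] / (k_2−k_d).
Here k_2−k_d = 0.1850 d⁻¹ and 1 − D₀(k_2−k_d)/(k_d L₀) = 1 − 0.468×0.1850/(0.0980×25.1) = 0.9648, so
t_c = ln(2.888 × 0.9648) / 0.1850 = 1.025 / 0.1850 = 5.539 d.
L(t_c) = L₀ e^(−k_d t_c) = 25.1 × 0.5811 = 14.59 mg/L, and at the critical point k_2 D_c = k_d L, so D_c = (0.0980/0.283) × 14.59 = 5.051 mg/L.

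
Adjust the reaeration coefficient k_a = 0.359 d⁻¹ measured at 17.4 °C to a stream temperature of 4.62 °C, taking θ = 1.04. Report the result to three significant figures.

k_a(T₂) = k_a(T₁) · θ^(T₂−T₁) = 0.359 × 1.04^(4.62−17.4)
= 0.359 × 1.04^-12.8 = 0.359 × 0.6058 = 0.2175 d⁻¹.

k_a ≈ 0.217 d⁻¹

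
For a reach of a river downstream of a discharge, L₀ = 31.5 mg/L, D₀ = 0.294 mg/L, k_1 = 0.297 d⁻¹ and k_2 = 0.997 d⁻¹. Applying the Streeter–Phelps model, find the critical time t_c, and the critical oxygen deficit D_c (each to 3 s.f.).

At the critical point dD/dt = 0, so k_1 L₀ e^(−k_1 t) = k_2 D. Substituting D(t) from the Streeter–Phelps equation and solving for t gives
t_c = ln[(k_2/k_1)(1 − D₀(k_2−k_1)/(k_1 L₀))] / (k_2−k_1).
Here k_2−k_1 = 0.7000 d⁻¹ and 1 − D₀(k_2−k_1)/(k_1 L₀) = 1 − 0.294×0.7000/(0.297×31.5) = 0.9780, so
t_c = ln(3.357 × 0.9780) / 0.7000 = 1.189 / 0.7000 = 1.698 d.
L(t_c) = L₀ e^(−k_1 t_c) = 31.5 × 0.6039 = 19.02 mg/L, and at the critical point k_2 D_c = k_1 L, so D_c = (0.297/0.997) × 19.02 = 5.667 mg/L.

t_c ≈ 1.70 d; D_c ≈ 5.67 mg/L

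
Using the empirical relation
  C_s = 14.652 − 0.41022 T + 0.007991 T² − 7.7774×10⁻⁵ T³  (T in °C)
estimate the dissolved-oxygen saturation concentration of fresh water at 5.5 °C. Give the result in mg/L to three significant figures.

C_s = 14.652 − 0.41022×5.5 + 0.007991×5.5² − 7.7774×10⁻⁵×5.5³ = 12.62 mg/L.

C_s ≈ 12.6 mg/L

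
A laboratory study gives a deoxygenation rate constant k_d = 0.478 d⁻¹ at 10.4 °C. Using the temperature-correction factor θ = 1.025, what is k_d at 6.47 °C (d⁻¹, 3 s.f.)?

k_d(T₂) = k_d(T₁) · θ^(T₂−T₁) = 0.478 × 1.025^(6.47−10.4)
= 0.478 × 1.025^-3.93 = 0.478 × 0.9075 = 0.4338 d⁻¹.

k_d ≈ 0.434 d⁻¹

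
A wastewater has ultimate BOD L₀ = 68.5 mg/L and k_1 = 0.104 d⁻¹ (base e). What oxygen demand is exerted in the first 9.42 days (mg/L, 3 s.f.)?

y_t = L₀(1 − e^(−k_1 t)) = 68.5 × (1 − e^(−0.104×9.42))
= 68.5 × (1 − 0.3754) = 68.5 × 0.6246 = 42.78 mg/L.

y ≈ 42.8 mg/L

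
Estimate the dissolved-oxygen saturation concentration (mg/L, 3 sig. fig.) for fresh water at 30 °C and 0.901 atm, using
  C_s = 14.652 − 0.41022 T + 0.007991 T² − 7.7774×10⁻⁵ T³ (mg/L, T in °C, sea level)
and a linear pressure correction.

C_s ≈ 6.70 mg/L

At sea level: C_s = 14.652 − 0.41022×30 + 0.007991×30² − 7.7774×10⁻⁵×30³ = 7.437 mg/L.
Pressure correction: C_s' = 7.437 × 0.901 = 6.701 mg/L.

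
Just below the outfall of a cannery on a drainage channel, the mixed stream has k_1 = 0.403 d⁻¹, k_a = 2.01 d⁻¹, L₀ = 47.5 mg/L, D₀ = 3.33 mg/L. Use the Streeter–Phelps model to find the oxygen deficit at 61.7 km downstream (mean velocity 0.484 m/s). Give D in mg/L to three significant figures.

Travel time t = x/v = 61.7 km / (0.484 m/s) = 61700 m / 0.484 m/s = 127500 s = 1.475 d.
k_1 L₀/(k_a−k_1) = 0.403×47.5/(2.01−0.403) = 19.14/1.607 = 11.91 mg/L.
e^(−k_1 t) = e^(−0.403×1.475) = 0.5518; e^(−k_a t) = e^(−2.01×1.475) = 0.05153.
D = 11.91 × (0.5518 − 0.05153) + 3.33 × 0.05153 = 5.959 + 0.1716 = 6.131 mg/L.

D ≈ 6.13 mg/L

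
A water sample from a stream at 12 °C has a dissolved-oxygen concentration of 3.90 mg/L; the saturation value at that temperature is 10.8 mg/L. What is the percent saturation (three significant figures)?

% saturation = C/C_s × 100 = 3.90/10.8 × 100 = 36.1 %.

36.1 % saturation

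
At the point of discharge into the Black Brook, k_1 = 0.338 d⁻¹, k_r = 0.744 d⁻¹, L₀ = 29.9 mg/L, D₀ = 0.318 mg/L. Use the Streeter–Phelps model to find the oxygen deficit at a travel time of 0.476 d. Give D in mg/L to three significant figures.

k_1 L₀/(k_r−k_1) = 0.338×29.9/(0.744−0.338) = 10.11/0.4060 = 24.89 mg/L.
e^(−k_1 t) = e^(−0.338×0.4760) = 0.8514; e^(−k_r t) = e^(−0.744×0.4760) = 0.7018.
D = 24.89 × (0.8514 − 0.7018) + 0.318 × 0.7018 = 3.724 + 0.2232 = 3.947 mg/L.

D ≈ 3.95 mg/L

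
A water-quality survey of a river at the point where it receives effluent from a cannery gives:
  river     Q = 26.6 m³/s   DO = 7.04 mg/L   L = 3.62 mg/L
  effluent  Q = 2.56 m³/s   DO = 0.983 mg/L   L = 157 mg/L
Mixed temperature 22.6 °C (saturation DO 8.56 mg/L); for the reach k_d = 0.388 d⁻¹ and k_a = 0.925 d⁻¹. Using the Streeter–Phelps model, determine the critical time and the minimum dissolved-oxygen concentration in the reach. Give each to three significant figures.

t_c ≈ 1.28 d; minimum DO ≈ 4.20 mg/L

Mixed DO = (26.6×7.04 + 2.56×0.983)/(26.6+2.56) = 189.8/29.16 = 6.508 mg/L.
Mixed L₀ = (26.6×3.62 + 2.56×157)/(29.16) = 498.2/29.16 = 17.09 mg/L.
Initial deficit D₀ = C_s − DO₀ = 8.56 − 6.508 = 2.052 mg/L.
t_c = (1/0.5370) ln[(0.925/0.388)(1 − 2.052×0.5370/(0.388×17.09))] = 1.862 × ln(1.988) = 1.279 d.
D_c = (0.388/0.925) × 17.09 × e^(−0.388×1.279) = 0.4195 × 17.09 × 0.6087 = 4.362 mg/L.
Minimum DO = 8.56 − 4.362 = 4.198 mg/L.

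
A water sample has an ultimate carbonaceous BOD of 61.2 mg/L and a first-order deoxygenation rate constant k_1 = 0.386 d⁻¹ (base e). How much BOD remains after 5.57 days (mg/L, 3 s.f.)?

L_t = L₀ e^(−k_1 t) = 61.2 × e^(−0.386×5.57) = 61.2 × 0.1165 = 7.129 mg/L.

L ≈ 7.13 mg/L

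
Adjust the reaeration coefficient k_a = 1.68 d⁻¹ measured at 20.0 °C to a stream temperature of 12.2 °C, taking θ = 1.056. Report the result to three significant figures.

k_a ≈ 1.10 d⁻¹

k_a(T₂) = k_a(T₁) · θ^(T₂−T₁) = 1.68 × 1.056^(12.2−20.0)
= 1.68 × 1.056^-7.80 = 1.68 × 0.6538 = 1.098 d⁻¹.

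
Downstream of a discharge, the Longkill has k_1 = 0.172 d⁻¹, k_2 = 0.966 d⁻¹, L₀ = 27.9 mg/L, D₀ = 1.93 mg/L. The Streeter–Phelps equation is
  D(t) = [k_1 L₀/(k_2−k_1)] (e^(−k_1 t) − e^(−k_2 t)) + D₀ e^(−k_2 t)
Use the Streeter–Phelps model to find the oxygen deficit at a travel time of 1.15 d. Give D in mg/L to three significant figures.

D ≈ 3.60 mg/L

k_1 L₀/(k_2−k_1) = 0.172×27.9/(0.966−0.172) = 4.799/0.7940 = 6.044 mg/L.
e^(−k_1 t) = e^(−0.172×1.150) = 0.8205; e^(−k_2 t) = e^(−0.966×1.150) = 0.3293.
D = 6.044 × (0.8205 − 0.3293) + 1.93 × 0.3293 = 2.969 + 0.6355 = 3.605 mg/L.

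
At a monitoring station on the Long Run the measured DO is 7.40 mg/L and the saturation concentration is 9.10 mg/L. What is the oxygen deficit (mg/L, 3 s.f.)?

D ≈ 1.70 mg/L

D = C_s − C = 9.10 − 7.40 = 1.70 mg/L.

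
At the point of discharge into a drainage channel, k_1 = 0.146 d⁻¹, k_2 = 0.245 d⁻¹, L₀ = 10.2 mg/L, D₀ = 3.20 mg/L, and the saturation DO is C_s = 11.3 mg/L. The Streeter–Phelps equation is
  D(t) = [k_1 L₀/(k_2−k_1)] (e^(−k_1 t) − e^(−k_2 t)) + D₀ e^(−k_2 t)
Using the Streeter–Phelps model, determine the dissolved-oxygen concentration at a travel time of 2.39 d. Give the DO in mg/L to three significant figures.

DO ≈ 7.28 mg/L

k_1 L₀/(k_2−k_1) = 0.146×10.2/(0.245−0.146) = 1.489/0.09900 = 15.04 mg/L.
e^(−k_1 t) = e^(−0.146×2.390) = 0.7054; e^(−k_2 t) = e^(−0.245×2.390) = 0.5568.
D = 15.04 × (0.7054 − 0.5568) + 3.20 × 0.5568 = 2.236 + 1.782 = 4.018 mg/L.
DO = C_s − D = 11.3 − 4.018 = 7.282 mg/L.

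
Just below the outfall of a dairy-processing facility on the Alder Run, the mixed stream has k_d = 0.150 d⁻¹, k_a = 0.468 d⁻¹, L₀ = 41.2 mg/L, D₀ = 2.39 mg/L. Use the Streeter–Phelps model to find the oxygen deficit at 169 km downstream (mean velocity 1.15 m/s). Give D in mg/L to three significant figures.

Travel time t = x/v = 169 km / (1.15 m/s) = 169000 m / 1.15 m/s = 147000 s = 1.701 d.
k_d L₀/(k_a−k_d) = 0.150×41.2/(0.468−0.150) = 6.180/0.3180 = 19.43 mg/L.
e^(−k_d t) = e^(−0.150×1.701) = 0.7748; e^(−k_a t) = e^(−0.468×1.701) = 0.4511.
D = 19.43 × (0.7748 − 0.4511) + 2.39 × 0.4511 = 6.291 + 1.078 = 7.369 mg/L.

D ≈ 7.37 mg/L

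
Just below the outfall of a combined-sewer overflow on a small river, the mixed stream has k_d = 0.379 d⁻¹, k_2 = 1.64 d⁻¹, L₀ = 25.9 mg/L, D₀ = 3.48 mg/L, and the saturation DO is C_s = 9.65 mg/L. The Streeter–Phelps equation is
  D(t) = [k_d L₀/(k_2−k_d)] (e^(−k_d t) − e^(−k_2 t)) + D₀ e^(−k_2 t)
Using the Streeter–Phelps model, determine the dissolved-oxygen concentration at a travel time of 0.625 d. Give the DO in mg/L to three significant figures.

DO ≈ 5.05 mg/L

k_d L₀/(k_2−k_d) = 0.379×25.9/(1.64−0.379) = 9.816/1.261 = 7.784 mg/L.
e^(−k_d t) = e^(−0.379×0.6250) = 0.7891; e^(−k_2 t) = e^(−1.64×0.6250) = 0.3588.
D = 7.784 × (0.7891 − 0.3588) + 3.48 × 0.3588 = 3.350 + 1.249 = 4.598 mg/L.
DO = C_s − D = 9.65 − 4.598 = 5.052 mg/L.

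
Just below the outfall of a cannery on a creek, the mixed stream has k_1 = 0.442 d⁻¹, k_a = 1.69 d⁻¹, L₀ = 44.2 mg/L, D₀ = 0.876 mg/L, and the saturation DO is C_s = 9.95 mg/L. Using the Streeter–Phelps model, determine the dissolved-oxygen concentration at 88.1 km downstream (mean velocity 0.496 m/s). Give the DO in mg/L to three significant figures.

Travel time t = x/v = 88.1 km / (0.496 m/s) = 88100 m / 0.496 m/s = 177600 s = 2.056 d.
k_1 L₀/(k_a−k_1) = 0.442×44.2/(1.69−0.442) = 19.54/1.248 = 15.65 mg/L.
e^(−k_1 t) = e^(−0.442×2.056) = 0.4031; e^(−k_a t) = e^(−1.69×2.056) = 0.03098.
D = 15.65 × (0.4031 − 0.03098) + 0.876 × 0.03098 = 5.825 + 0.02714 = 5.852 mg/L.
DO = C_s − D = 9.95 − 5.852 = 4.098 mg/L.

DO ≈ 4.10 mg/L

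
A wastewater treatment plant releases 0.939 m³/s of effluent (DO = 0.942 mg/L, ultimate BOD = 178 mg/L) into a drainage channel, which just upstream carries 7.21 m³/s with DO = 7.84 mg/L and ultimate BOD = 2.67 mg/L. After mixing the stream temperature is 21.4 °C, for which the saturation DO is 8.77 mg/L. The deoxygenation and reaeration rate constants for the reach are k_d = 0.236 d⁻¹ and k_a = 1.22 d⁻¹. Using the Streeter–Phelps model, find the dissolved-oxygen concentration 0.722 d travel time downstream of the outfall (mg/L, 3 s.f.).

DO ≈ 5.70 mg/L

Mixed DO = (7.21×7.84 + 0.939×0.942)/(7.21+0.939) = 57.41/8.149 = 7.045 mg/L.
Mixed L₀ = (7.21×2.67 + 0.939×178)/(8.149) = 186.4/8.149 = 22.87 mg/L.
Initial deficit D₀ = C_s − DO₀ = 8.77 − 7.045 = 1.725 mg/L.
D(0.722) = [0.236×22.87/(1.22−0.236)](e^(−0.236×0.722) − e^(−1.22×0.722)) + 1.725 e^(−1.22×0.722)
= 5.486 × (0.8433 − 0.4144) + 1.725 × 0.4144 = 3.068 mg/L.
DO = 8.77 − 3.068 = 5.702 mg/L.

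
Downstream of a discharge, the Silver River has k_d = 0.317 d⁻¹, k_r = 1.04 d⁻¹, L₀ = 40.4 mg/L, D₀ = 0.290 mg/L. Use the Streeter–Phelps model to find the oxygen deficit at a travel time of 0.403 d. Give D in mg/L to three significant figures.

k_d L₀/(k_r−k_d) = 0.317×40.4/(1.04−0.317) = 12.81/0.7230 = 17.71 mg/L.
e^(−k_d t) = e^(−0.317×0.4030) = 0.8801; e^(−k_r t) = e^(−1.04×0.4030) = 0.6576.
D = 17.71 × (0.8801 − 0.6576) + 0.290 × 0.6576 = 3.940 + 0.1907 = 4.131 mg/L.

D ≈ 4.13 mg/L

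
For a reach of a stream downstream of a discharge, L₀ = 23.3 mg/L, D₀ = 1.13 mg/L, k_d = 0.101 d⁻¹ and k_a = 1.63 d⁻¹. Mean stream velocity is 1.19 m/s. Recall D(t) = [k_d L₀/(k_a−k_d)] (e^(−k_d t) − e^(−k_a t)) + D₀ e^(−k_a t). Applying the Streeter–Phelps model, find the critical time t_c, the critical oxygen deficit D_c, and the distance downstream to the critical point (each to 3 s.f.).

With k_a/k_d = 16.14 and 1 − D₀(k_a−k_d)/(k_d L₀) = 0.2658,
t_c = ln(16.14 × 0.2658) / (1.63 − 0.101) = ln(4.290) / 1.529 = 1.456/1.529 = 0.9524 d.
L(t_c) = L₀ e^(−k_d t_c) = 23.3 × 0.9083 = 21.16 mg/L, and at the critical point k_a D_c = k_d L, so D_c = (0.101/1.63) × 21.16 = 1.311 mg/L.
x_c = v t_c = 1.19 m/s × 0.9524 d × 86400 s/d = 97920 m ≈ 97.9 km.

t_c ≈ 0.952 d; D_c ≈ 1.31 mg/L; x_c ≈ 97.9 km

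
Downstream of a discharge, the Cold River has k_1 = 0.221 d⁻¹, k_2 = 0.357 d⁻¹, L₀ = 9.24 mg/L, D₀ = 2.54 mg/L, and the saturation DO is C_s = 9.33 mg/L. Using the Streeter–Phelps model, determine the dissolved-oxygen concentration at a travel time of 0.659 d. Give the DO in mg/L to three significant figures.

DO ≈ 6.21 mg/L

k_1 L₀/(k_2−k_1) = 0.221×9.24/(0.357−0.221) = 2.042/0.1360 = 15.02 mg/L.
e^(−k_1 t) = e^(−0.221×0.6590) = 0.8645; e^(−k_2 t) = e^(−0.357×0.6590) = 0.7904.
D = 15.02 × (0.8645 − 0.7904) + 2.54 × 0.7904 = 1.113 + 2.008 = 3.120 mg/L.
DO = C_s − D = 9.33 − 3.120 = 6.210 mg/L.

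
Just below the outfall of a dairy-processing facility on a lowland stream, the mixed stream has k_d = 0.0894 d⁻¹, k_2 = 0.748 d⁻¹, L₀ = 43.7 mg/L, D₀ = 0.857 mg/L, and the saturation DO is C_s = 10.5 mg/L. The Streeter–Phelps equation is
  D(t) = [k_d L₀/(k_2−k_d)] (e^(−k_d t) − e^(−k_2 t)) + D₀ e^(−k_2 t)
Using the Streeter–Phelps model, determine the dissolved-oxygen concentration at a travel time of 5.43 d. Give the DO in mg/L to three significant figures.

DO ≈ 6.94 mg/L

k_d L₀/(k_2−k_d) = 0.0894×43.7/(0.748−0.0894) = 3.907/0.6586 = 5.932 mg/L.
e^(−k_d t) = e^(−0.0894×5.430) = 0.6154; e^(−k_2 t) = e^(−0.748×5.430) = 0.01722.
D = 5.932 × (0.6154 − 0.01722) + 0.857 × 0.01722 = 3.549 + 0.01476 = 3.563 mg/L.
DO = C_s − D = 10.5 − 3.563 = 6.937 mg/L.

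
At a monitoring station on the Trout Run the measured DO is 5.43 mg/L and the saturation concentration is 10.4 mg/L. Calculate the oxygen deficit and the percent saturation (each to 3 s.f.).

D = C_s − C = 10.4 − 5.43 = 4.97 mg/L.
% saturation = 5.43/10.4 × 100 = 52.2 %.

D ≈ 4.97 mg/L; 52.2 % saturation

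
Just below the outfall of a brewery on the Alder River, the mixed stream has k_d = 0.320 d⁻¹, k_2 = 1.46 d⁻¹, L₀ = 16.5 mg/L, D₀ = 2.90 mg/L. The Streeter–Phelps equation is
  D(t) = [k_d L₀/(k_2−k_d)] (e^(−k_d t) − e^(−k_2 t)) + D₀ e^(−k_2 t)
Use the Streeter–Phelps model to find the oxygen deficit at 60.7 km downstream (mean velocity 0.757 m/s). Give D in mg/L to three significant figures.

Travel time t = x/v = 60.7 km / (0.757 m/s) = 60700 m / 0.757 m/s = 80180 s = 0.9281 d.
k_d L₀/(k_2−k_d) = 0.320×16.5/(1.46−0.320) = 5.280/1.140 = 4.632 mg/L.
e^(−k_d t) = e^(−0.320×0.9281) = 0.7431; e^(−k_2 t) = e^(−1.46×0.9281) = 0.2580.
D = 4.632 × (0.7431 − 0.2580) + 2.90 × 0.2580 = 2.247 + 0.7481 = 2.995 mg/L.

D ≈ 2.99 mg/L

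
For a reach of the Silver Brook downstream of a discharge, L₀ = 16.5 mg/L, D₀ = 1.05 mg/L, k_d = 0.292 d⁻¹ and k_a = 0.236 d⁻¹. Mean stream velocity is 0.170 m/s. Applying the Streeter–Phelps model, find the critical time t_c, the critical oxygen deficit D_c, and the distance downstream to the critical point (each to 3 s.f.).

With k_a/k_d = 0.8082 and 1 − D₀(k_a−k_d)/(k_d L₀) = 1.012,
t_c = ln(0.8082 × 1.012) / (0.236 − 0.292) = ln(0.8181) / -0.05600 = -0.2008/-0.05600 = 3.586 d.
D_c = (k_d/k_a) L₀ e^(−k_d t_c) = (0.292/0.236) × 16.5 × e^(−0.292×3.586) = 1.237 × 16.5 × 0.3510 = 7.166 mg/L.
x_c = v t_c = 0.170 m/s × 3.586 d × 86400 s/d = 52660 m ≈ 52.7 km.

t_c ≈ 3.59 d; D_c ≈ 7.17 mg/L; x_c ≈ 52.7 km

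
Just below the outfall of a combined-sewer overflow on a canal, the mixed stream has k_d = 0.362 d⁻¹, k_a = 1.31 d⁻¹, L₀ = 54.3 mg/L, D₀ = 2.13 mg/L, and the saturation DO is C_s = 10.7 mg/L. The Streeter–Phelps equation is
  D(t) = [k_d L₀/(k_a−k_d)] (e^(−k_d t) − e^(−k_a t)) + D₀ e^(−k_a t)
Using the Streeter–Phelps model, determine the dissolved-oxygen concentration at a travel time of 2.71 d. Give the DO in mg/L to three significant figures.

k_d L₀/(k_a−k_d) = 0.362×54.3/(1.31−0.362) = 19.66/0.9480 = 20.73 mg/L.
e^(−k_d t) = e^(−0.362×2.710) = 0.3749; e^(−k_a t) = e^(−1.31×2.710) = 0.02872.
D = 20.73 × (0.3749 − 0.02872) + 2.13 × 0.02872 = 7.179 + 0.06118 = 7.240 mg/L.
DO = C_s − D = 10.7 − 7.240 = 3.460 mg/L.

DO ≈ 3.46 mg/L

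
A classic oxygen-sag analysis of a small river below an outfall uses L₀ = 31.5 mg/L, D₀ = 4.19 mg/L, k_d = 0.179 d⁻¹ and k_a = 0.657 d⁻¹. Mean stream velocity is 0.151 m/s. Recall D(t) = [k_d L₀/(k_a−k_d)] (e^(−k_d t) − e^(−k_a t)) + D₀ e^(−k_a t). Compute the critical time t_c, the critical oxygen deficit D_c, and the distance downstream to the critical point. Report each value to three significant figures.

t_c ≈ 1.80 d; D_c ≈ 6.22 mg/L; x_c ≈ 23.5 km

With k_a/k_d = 3.670 and 1 − D₀(k_a−k_d)/(k_d L₀) = 0.6448,
t_c = ln(3.670 × 0.6448) / (0.657 − 0.179) = ln(2.367) / 0.4780 = 0.8615/0.4780 = 1.802 d.
L(t_c) = L₀ e^(−k_d t_c) = 31.5 × 0.7243 = 22.81 mg/L, and at the critical point k_a D_c = k_d L, so D_c = (0.179/0.657) × 22.81 = 6.216 mg/L.
x_c = v t_c = 0.151 m/s × 1.802 d × 86400 s/d = 23510 m ≈ 23.5 km.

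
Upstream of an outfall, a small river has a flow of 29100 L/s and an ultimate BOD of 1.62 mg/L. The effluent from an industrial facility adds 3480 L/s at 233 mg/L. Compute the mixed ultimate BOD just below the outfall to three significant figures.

26.3 mg/L

Flow-weighted mixing: C = (Q_r C_r + Q_w C_w)/(Q_r + Q_w)
= (29100×1.62 + 3480×233)/(29100 + 3480) = 858000/32580 = 26.33 mg/L.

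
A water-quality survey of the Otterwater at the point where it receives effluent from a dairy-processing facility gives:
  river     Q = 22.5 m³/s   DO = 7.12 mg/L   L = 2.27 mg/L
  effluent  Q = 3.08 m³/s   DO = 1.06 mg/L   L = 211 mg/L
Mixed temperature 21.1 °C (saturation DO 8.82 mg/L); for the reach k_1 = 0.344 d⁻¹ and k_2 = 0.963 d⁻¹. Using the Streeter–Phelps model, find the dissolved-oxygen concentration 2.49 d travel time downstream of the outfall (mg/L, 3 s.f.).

Mixed DO = (22.5×7.12 + 3.08×1.06)/(22.5+3.08) = 163.5/25.58 = 6.390 mg/L.
Mixed L₀ = (22.5×2.27 + 3.08×211)/(25.58) = 701.0/25.58 = 27.40 mg/L.
Initial deficit D₀ = C_s − DO₀ = 8.82 − 6.390 = 2.430 mg/L.
D(2.49) = [0.344×27.40/(0.963−0.344)](e^(−0.344×2.49) − e^(−0.963×2.49)) + 2.430 e^(−0.963×2.49)
= 15.23 × (0.4246 − 0.09091) + 2.430 × 0.09091 = 5.303 mg/L.
DO = 8.82 − 5.303 = 3.517 mg/L.

DO ≈ 3.52 mg/L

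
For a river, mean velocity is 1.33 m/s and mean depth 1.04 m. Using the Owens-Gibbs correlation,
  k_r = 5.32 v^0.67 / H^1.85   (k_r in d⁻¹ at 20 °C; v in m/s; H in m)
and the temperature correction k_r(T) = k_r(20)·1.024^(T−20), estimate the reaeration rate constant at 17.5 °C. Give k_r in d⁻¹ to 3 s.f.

k_r(20) = 5.32 × 1.33^0.67 / 1.04^1.85 = 5.32 × 1.211 / 1.075 = 5.989 d⁻¹.
k_r(17.5) = 5.989 × 1.024^(17.5−20) = 5.989 × 0.9424 = 5.645 d⁻¹.

k_r ≈ 5.64 d⁻¹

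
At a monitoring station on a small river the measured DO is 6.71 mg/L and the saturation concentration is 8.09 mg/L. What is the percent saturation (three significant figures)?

82.9 % saturation

% saturation = C/C_s × 100 = 6.71/8.09 × 100 = 82.9 %.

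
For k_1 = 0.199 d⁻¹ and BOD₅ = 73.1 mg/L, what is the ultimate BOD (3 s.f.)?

BOD₅ = L₀(1 − e^(−5k_1)) ⇒ L₀ = BOD₅ / (1 − e^(−5×0.199))
= 73.1 / (1 − 0.3697) = 73.1 / 0.6303 = 116.0 mg/L.

L₀ ≈ 116 mg/L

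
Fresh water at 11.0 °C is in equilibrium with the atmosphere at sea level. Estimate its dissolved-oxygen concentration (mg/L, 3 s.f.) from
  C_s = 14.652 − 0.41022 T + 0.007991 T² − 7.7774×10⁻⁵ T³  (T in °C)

C_s ≈ 11.0 mg/L

C_s = 14.652 − 0.41022×11.0 + 0.007991×11.0² − 7.7774×10⁻⁵×11.0³ = 11.00 mg/L.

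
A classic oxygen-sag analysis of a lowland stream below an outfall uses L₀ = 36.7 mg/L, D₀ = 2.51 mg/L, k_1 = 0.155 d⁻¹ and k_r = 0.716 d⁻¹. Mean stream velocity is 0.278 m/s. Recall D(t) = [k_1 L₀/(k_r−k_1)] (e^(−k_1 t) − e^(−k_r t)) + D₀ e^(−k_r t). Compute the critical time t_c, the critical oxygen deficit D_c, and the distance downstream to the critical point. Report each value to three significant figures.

t_c = [1/(k_r−k_1)] ln[(k_r/k_1)(1 − D₀(k_r−k_1)/(k_1 L₀))]
= [1/(0.716−0.155)] ln[(0.716/0.155)(1 − 2.51×0.5610/(0.155×36.7))]
= (1/0.5610) ln[4.619 × 0.7525] = 1.783 × ln(3.476) = 1.783 × 1.246 = 2.221 d.
D_c = (k_1/k_r) L₀ e^(−k_1 t_c) = (0.155/0.716) × 36.7 × e^(−0.155×2.221) = 0.2165 × 36.7 × 0.7088 = 5.631 mg/L.
x_c = v t_c = 0.278 m/s × 2.221 d × 86400 s/d = 53340 m ≈ 53.3 km.

t_c ≈ 2.22 d; D_c ≈ 5.63 mg/L; x_c ≈ 53.3 km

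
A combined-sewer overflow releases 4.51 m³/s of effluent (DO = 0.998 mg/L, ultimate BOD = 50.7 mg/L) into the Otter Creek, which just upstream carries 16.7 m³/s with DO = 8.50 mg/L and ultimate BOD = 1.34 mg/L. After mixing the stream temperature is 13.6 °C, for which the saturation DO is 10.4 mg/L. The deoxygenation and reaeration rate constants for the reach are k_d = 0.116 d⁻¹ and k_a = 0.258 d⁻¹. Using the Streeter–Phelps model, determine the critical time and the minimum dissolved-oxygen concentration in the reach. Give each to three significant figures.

Mixed DO = (16.7×8.50 + 4.51×0.998)/(16.7+4.51) = 146.5/21.21 = 6.905 mg/L.
Mixed L₀ = (16.7×1.34 + 4.51×50.7)/(21.21) = 251.0/21.21 = 11.84 mg/L.
Initial deficit D₀ = C_s − DO₀ = 10.4 − 6.905 = 3.495 mg/L.
t_c = (1/0.1420) ln[(0.258/0.116)(1 − 3.495×0.1420/(0.116×11.84))] = 7.042 × ln(1.420) = 2.470 d.
D_c = (0.116/0.258) × 11.84 × e^(−0.116×2.470) = 0.4496 × 11.84 × 0.7509 = 3.996 mg/L.
Minimum DO = 10.4 − 3.996 = 6.404 mg/L.

t_c ≈ 2.47 d; minimum DO ≈ 6.40 mg/L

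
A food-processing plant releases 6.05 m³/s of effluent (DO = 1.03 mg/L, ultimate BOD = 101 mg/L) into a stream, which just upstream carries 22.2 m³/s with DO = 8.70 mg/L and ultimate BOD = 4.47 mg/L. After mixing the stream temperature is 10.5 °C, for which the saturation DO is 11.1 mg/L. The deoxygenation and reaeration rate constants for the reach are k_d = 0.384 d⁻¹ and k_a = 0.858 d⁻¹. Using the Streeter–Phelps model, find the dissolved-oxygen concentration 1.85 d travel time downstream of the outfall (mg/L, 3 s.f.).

Mixed DO = (22.2×8.70 + 6.05×1.03)/(22.2+6.05) = 199.4/28.25 = 7.057 mg/L.
Mixed L₀ = (22.2×4.47 + 6.05×101)/(28.25) = 710.3/28.25 = 25.14 mg/L.
Initial deficit D₀ = C_s − DO₀ = 11.1 − 7.057 = 4.043 mg/L.
D(1.85) = [0.384×25.14/(0.858−0.384)](e^(−0.384×1.85) − e^(−0.858×1.85)) + 4.043 e^(−0.858×1.85)
= 20.37 × (0.4914 − 0.2045) + 4.043 × 0.2045 = 6.672 mg/L.
DO = 11.1 − 6.672 = 4.428 mg/L.

DO ≈ 4.43 mg/L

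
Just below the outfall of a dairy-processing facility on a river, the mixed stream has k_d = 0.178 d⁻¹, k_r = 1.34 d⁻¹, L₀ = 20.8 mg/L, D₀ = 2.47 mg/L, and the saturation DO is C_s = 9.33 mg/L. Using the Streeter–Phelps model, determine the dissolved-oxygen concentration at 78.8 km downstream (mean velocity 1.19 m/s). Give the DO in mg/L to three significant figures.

Travel time t = x/v = 78.8 km / (1.19 m/s) = 78800 m / 1.19 m/s = 66220 s = 0.7664 d.
k_d L₀/(k_r−k_d) = 0.178×20.8/(1.34−0.178) = 3.702/1.162 = 3.186 mg/L.
e^(−k_d t) = e^(−0.178×0.7664) = 0.8725; e^(−k_r t) = e^(−1.34×0.7664) = 0.3581.
D = 3.186 × (0.8725 − 0.3581) + 2.47 × 0.3581 = 1.639 + 0.8845 = 2.523 mg/L.
DO = C_s − D = 9.33 − 2.523 = 6.807 mg/L.

DO ≈ 6.81 mg/L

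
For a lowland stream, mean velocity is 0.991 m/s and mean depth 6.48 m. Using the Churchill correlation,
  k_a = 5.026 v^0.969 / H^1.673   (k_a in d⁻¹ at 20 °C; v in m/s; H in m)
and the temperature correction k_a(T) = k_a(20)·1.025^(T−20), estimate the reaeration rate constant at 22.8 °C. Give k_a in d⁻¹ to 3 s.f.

k_a(20) = 5.026 × 0.991^0.969 / 6.48^1.673 = 5.026 × 0.9913 / 22.79 = 0.2186 d⁻¹.
k_a(22.8) = 0.2186 × 1.025^(22.8−20) = 0.2186 × 1.072 = 0.2343 d⁻¹.

k_a ≈ 0.234 d⁻¹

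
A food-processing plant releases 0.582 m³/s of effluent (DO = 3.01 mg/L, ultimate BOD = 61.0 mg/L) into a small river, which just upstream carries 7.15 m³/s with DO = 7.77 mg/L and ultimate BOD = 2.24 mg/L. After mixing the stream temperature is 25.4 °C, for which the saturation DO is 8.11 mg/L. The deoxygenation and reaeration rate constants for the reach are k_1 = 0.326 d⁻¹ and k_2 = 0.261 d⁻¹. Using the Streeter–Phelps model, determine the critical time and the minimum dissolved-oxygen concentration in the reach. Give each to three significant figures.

Mixed DO = (7.15×7.77 + 0.582×3.01)/(7.15+0.582) = 57.31/7.732 = 7.412 mg/L.
Mixed L₀ = (7.15×2.24 + 0.582×61.0)/(7.732) = 51.52/7.732 = 6.663 mg/L.
Initial deficit D₀ = C_s − DO₀ = 8.11 − 7.412 = 0.6983 mg/L.
t_c = (1/-0.06500) ln[(0.261/0.326)(1 − 0.6983×-0.06500/(0.326×6.663))] = -15.38 × ln(0.8173) = 3.103 d.
D_c = (0.326/0.261) × 6.663 × e^(−0.326×3.103) = 1.249 × 6.663 × 0.3636 = 3.026 mg/L.
Minimum DO = 8.11 − 3.026 = 5.084 mg/L.

t_c ≈ 3.10 d; minimum DO ≈ 5.08 mg/L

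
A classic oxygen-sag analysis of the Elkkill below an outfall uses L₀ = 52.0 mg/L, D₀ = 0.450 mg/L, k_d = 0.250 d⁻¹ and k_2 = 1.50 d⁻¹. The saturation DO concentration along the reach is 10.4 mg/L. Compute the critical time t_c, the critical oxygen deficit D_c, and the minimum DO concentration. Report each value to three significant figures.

t_c ≈ 1.40 d; D_c ≈ 6.11 mg/L; min DO ≈ 4.29 mg/L

With k_2/k_d = 6.000 and 1 − D₀(k_2−k_d)/(k_d L₀) = 0.9567,
t_c = ln(6.000 × 0.9567) / (1.50 − 0.250) = ln(5.740) / 1.250 = 1.748/1.250 = 1.398 d.
L(t_c) = L₀ e^(−k_d t_c) = 52.0 × 0.7050 = 36.66 mg/L, and at the critical point k_2 D_c = k_d L, so D_c = (0.250/1.50) × 36.66 = 6.110 mg/L.
Minimum DO = C_s − D_c = 10.4 − 6.110 = 4.290 mg/L.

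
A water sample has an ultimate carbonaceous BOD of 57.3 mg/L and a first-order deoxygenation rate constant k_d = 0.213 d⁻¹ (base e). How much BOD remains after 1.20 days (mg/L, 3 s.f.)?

L ≈ 44.4 mg/L

L_t = L₀ e^(−k_d t) = 57.3 × e^(−0.213×1.20) = 57.3 × 0.7745 = 44.38 mg/L.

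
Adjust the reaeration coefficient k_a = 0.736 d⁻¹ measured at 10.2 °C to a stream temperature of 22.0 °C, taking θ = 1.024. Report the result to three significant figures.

k_a(T₂) = k_a(T₁) · θ^(T₂−T₁) = 0.736 × 1.024^(22.0−10.2)
= 0.736 × 1.024^11.8 = 0.736 × 1.323 = 0.9737 d⁻¹.

k_a ≈ 0.974 d⁻¹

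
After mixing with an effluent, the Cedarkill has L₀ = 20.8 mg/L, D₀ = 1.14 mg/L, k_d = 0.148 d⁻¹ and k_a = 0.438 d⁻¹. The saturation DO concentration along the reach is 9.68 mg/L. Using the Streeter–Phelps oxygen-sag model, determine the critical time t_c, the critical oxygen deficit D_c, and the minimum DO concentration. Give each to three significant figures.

t_c ≈ 3.35 d; D_c ≈ 4.28 mg/L; min DO ≈ 5.40 mg/L

With k_a/k_d = 2.959 and 1 − D₀(k_a−k_d)/(k_d L₀) = 0.8926,
t_c = ln(2.959 × 0.8926) / (0.438 − 0.148) = ln(2.642) / 0.2900 = 0.9714/0.2900 = 3.350 d.
D_c = (k_d/k_a) L₀ e^(−k_d t_c) = (0.148/0.438) × 20.8 × e^(−0.148×3.350) = 0.3379 × 20.8 × 0.6091 = 4.281 mg/L.
Minimum DO = C_s − D_c = 9.68 − 4.281 = 5.399 mg/L.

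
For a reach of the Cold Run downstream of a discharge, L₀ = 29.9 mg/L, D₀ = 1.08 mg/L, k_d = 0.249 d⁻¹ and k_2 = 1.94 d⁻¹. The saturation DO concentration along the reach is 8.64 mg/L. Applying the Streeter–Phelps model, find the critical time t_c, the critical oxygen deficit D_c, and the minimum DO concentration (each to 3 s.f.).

t_c = [1/(k_2−k_d)] ln[(k_2/k_d)(1 − D₀(k_2−k_d)/(k_d L₀))]
= [1/(1.94−0.249)] ln[(1.94/0.249)(1 − 1.08×1.691/(0.249×29.9))]
= (1/1.691) ln[7.791 × 0.7547] = 0.5914 × ln(5.880) = 0.5914 × 1.772 = 1.048 d.
L(t_c) = L₀ e^(−k_d t_c) = 29.9 × 0.7704 = 23.03 mg/L, and at the critical point k_2 D_c = k_d L, so D_c = (0.249/1.94) × 23.03 = 2.957 mg/L.
Minimum DO = C_s − D_c = 8.64 − 2.957 = 5.683 mg/L.

t_c ≈ 1.05 d; D_c ≈ 2.96 mg/L; min DO ≈ 5.68 mg/L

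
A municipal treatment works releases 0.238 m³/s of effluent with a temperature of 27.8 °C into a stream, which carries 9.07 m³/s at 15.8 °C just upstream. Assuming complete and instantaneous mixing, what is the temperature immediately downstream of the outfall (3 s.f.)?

Flow-weighted mixing: C = (Q_r C_r + Q_w C_w)/(Q_r + Q_w)
= (9.07×15.8 + 0.238×27.8)/(9.07 + 0.238) = 149.9/9.308 = 16.11 °C.

16.1 °C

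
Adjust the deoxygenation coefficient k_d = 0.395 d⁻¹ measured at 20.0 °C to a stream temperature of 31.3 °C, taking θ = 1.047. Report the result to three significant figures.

k_d(T₂) = k_d(T₁) · θ^(T₂−T₁) = 0.395 × 1.047^(31.3−20.0)
= 0.395 × 1.047^11.3 = 0.395 × 1.680 = 0.6637 d⁻¹.

k_d ≈ 0.664 d⁻¹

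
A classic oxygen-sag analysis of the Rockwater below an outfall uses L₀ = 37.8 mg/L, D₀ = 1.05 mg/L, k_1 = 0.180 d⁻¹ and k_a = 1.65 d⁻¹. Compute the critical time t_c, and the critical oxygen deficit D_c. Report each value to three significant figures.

At the critical point dD/dt = 0, so k_1 L₀ e^(−k_1 t) = k_a D. Substituting D(t) from the Streeter–Phelps equation and solving for t gives
t_c = ln[(k_a/k_1)(1 − D₀(k_a−k_1)/(k_1 L₀))] / (k_a−k_1).
Here k_a−k_1 = 1.470 d⁻¹ and 1 − D₀(k_a−k_1)/(k_1 L₀) = 1 − 1.05×1.470/(0.180×37.8) = 0.7731, so
t_c = ln(9.167 × 0.7731) / 1.470 = 1.958 / 1.470 = 1.332 d.
L(t_c) = L₀ e^(−k_1 t_c) = 37.8 × 0.7868 = 29.74 mg/L, and at the critical point k_a D_c = k_1 L, so D_c = (0.180/1.65) × 29.74 = 3.244 mg/L.

t_c ≈ 1.33 d; D_c ≈ 3.24 mg/L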